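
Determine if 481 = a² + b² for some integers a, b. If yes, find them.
9² + 20² (a=9, b=20)

Factorization: 481 = 13 × 37
By Fermat: n is sum of two squares iff every prime p ≡ 3 (mod 4) appears to even power.
All primes ≡ 3 (mod 4) appear to even power.
Search a = 0, 1, 2, … for 481 - a² a perfect square: first hit at a = 9: 481 - 81 = 400 = 20².
481 = 9² + 20² = 81 + 400 ✓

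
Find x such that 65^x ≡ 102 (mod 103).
51

Baby-step giant-step with step n = ⌈√103⌉ = 11.
Baby steps 65^j mod 103 (j:value) for j=0..10: 0:1, 1:65, 2:2, 3:27, 4:4, 5:54, 6:8, 7:5, 8:16, 9:10, 10:32.
Giant-step multiplier: 65^(-11) ≡ 65^(102-11) = 65^91 ≡ 67 (mod 103).
Giant steps γ_i = 102·67^i mod 103: γ_0=102, γ_1=36, γ_2=43, γ_3=100, γ_4=5 (in table at j=7).
x = i·n + j = 4·11 + 7 = 51.
Check: 65^51 ≡ 102 (mod 103).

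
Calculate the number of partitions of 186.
1171432692373

p(n) counts ways to write n as a sum of positive integers (order ignored).
Euler's pentagonal recurrence: p(k) = p(k-1) + p(k-2) - p(k-5) - p(k-7) + p(k-12) + p(k-15) - ... (offsets j(3j∓1)/2, signs ++--, p(0)=1, p(<0)=0).
DP table for k = 0..185: p(0)=1, p(1)=1, p(2)=2, p(3)=3, p(4)=5, p(5)=7, p(6)=11, p(7)=15, p(8)=22, p(9)=30, p(10)=42, p(11)=56, p(12)=77, p(13)=101, p(14)=135, p(15)=176, p(16)=231, p(17)=297, p(18)=385, p(19)=490, p(20)=627, p(21)=792, p(22)=1002, p(23)=1255, p(24)=1575, p(25)=1958, p(26)=2436, p(27)=3010, p(28)=3718, p(29)=4565, p(30)=5604, p(31)=6842, p(32)=8349, p(33)=10143, p(34)=12310, p(35)=14883, p(36)=17977, p(37)=21637, p(38)=26015, p(39)=31185, p(40)=37338, p(41)=44583, p(42)=53174, p(43)=63261, p(44)=75175, p(45)=89134, p(46)=105558, p(47)=124754, p(48)=147273, p(49)=173525, p(50)=204226, p(51)=239943, p(52)=281589, p(53)=329931, p(54)=386155, p(55)=451276, p(56)=526823, p(57)=614154, p(58)=715220, p(59)=831820, p(60)=966467, p(61)=1121505, p(62)=1300156, p(63)=1505499, p(64)=1741630, p(65)=2012558, p(66)=2323520, p(67)=2679689, p(68)=3087735, p(69)=3554345, p(70)=4087968, p(71)=4697205, p(72)=5392783, p(73)=6185689, p(74)=7089500, p(75)=8118264, p(76)=9289091, p(77)=10619863, p(78)=12132164, p(79)=13848650, p(80)=15796476, p(81)=18004327, p(82)=20506255, p(83)=23338469, p(84)=26543660, p(85)=30167357, p(86)=34262962, p(87)=38887673, p(88)=44108109, p(89)=49995925, p(90)=56634173, p(91)=64112359, p(92)=72533807, p(93)=82010177, p(94)=92669720, p(95)=104651419, p(96)=118114304, p(97)=133230930, p(98)=150198136, p(99)=169229875, p(100)=190569292, p(101)=214481126, p(102)=241265379, p(103)=271248950, p(104)=304801365, p(105)=342325709, p(106)=384276336, p(107)=431149389, p(108)=483502844, p(109)=541946240, p(110)=607163746, p(111)=679903203, p(112)=761002156, p(113)=851376628, p(114)=952050665, p(115)=1064144451, p(116)=1188908248, p(117)=1327710076, p(118)=1482074143, p(119)=1653668665, p(120)=1844349560, p(121)=2056148051, p(122)=2291320912, p(123)=2552338241, p(124)=2841940500, p(125)=3163127352, p(126)=3519222692, p(127)=3913864295, p(128)=4351078600, p(129)=4835271870, p(130)=5371315400, p(131)=5964539504, p(132)=6620830889, p(133)=7346629512, p(134)=8149040695, p(135)=9035836076, p(136)=10015581680, p(137)=11097645016, p(138)=12292341831, p(139)=13610949895, p(140)=15065878135, p(141)=16670689208, p(142)=18440293320, p(143)=20390982757, p(144)=22540654445, p(145)=24908858009, p(146)=27517052599, p(147)=30388671978, p(148)=33549419497, p(149)=37027355200, p(150)=40853235313, p(151)=45060624582, p(152)=49686288421, p(153)=54770336324, p(154)=60356673280, p(155)=66493182097, p(156)=73232243759, p(157)=80630964769, p(158)=88751778802, p(159)=97662728555, p(160)=107438159466, p(161)=118159068427, p(162)=129913904637, p(163)=142798995930, p(164)=156919475295, p(165)=172389800255, p(166)=189334822579, p(167)=207890420102, p(168)=228204732751, p(169)=250438925115, p(170)=274768617130, p(171)=301384802048, p(172)=330495499613, p(173)=362326859895, p(174)=397125074750, p(175)=435157697830, p(176)=476715857290, p(177)=522115831195, p(178)=571701605655, p(179)=625846753120, p(180)=684957390936, p(181)=749474411781, p(182)=819876908323, p(183)=896684817527, p(184)=980462880430, p(185)=1071823774337.
Final step: p(186) = p(185) + p(184) - p(181) - p(179) + p(174) + p(171) - p(164) - p(160) + p(151) + p(146) - p(135) - p(129) + p(116) + p(109) - p(94) - p(86) + p(69) + p(60) - p(41) - p(31) + p(10)
= 1071823774337 + 980462880430 - 749474411781 - 625846753120 + 397125074750 + 301384802048 - 156919475295 - 107438159466 + 45060624582 + 27517052599 - 9035836076 - 4835271870 + 1188908248 + 541946240 - 92669720 - 34262962 + 3554345 + 966467 - 44583 - 6842 + 42
= 1171432692373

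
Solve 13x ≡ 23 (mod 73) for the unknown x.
x ≡ 13 (mod 73)

gcd(13, 73) = 1, which divides 23, so solutions exist.
Find 13^(-1) mod 73 by the extended Euclidean algorithm:
73 = 5 × 13 + 8  ⟹  8 = (1)·73 + (-5)·13
13 = 1 × 8 + 5  ⟹  5 = (-1)·73 + (6)·13
8 = 1 × 5 + 3  ⟹  3 = (2)·73 + (-11)·13
5 = 1 × 3 + 2  ⟹  2 = (-3)·73 + (17)·13
3 = 1 × 2 + 1  ⟹  1 = (5)·73 + (-28)·13
So (-28)·13 ≡ 1 (mod 73), i.e. 13^(-1) ≡ -28 ≡ 45 (mod 73).
x ≡ 45 × 23 = 1035 ≡ 13 (mod 73).
Check: 13 × 13 = 169 ≡ 23 (mod 73).
Unique solution: x ≡ 13 (mod 73)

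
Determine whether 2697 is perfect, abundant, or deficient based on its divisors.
deficient

Proper divisors of 2697: sum = 1 + 3 + 29 + 31 + 87 + 93 + 899 = 1143
Since 1143 < 2697, 2697 is deficient.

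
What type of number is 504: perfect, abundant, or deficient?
abundant

Proper divisors of 504: sum = 1 + 2 + 3 + 4 + 6 + 7 + 8 + 9 + ... + 84 + 126 + 168 + 252 (23 divisors) = 1056
Since 1056 > 504, 504 is abundant.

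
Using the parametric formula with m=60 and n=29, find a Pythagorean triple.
(2759, 3480, 4441)

Euclid's formula: a = m² - n², b = 2mn, c = m² + n²
m = 60, n = 29
a = 60² - 29² = 3600 - 841 = 2759
b = 2 × 60 × 29 = 3480
c = 60² + 29² = 3600 + 841 = 4441
Verification: 2759² + 3480² = 7612081 + 12110400 = 19722481 = 4441² ✓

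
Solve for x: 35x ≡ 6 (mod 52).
x ≡ 18 (mod 52)

gcd(35, 52) = 1, which divides 6, so solutions exist.
Find 35^(-1) mod 52 by the extended Euclidean algorithm:
52 = 1 × 35 + 17  ⟹  17 = (1)·52 + (-1)·35
35 = 2 × 17 + 1  ⟹  1 = (-2)·52 + (3)·35
So (3)·35 ≡ 1 (mod 52), i.e. 35^(-1) ≡ 3 (mod 52).
x ≡ 3 × 6 = 18 ≡ 18 (mod 52).
Check: 35 × 18 = 630 ≡ 6 (mod 52).
Unique solution: x ≡ 18 (mod 52)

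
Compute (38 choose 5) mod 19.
0

Using Lucas' theorem:
Write n=38 and k=5 in base 19:
n in base 19: [2, 0]
k in base 19: [0, 5]
C(38,5) mod 19 = ∏ C(n_i, k_i) mod 19
Digit binomials (mod 19): C(2,0) = 1; C(0,5) = 0 (k_i > n_i)
Product: 1 × 0 = 0 ≡ 0 (mod 19)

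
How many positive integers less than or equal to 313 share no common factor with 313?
312

313 = 313
φ(n) = n × ∏(1 - 1/p) for each prime p dividing n
φ(313) = 313 × (1 - 1/313) = 312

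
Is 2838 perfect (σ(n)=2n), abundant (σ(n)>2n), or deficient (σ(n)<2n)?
abundant

Proper divisors of 2838: sum = 1 + 2 + 3 + 6 + 11 + 22 + 33 + 43 + 66 + 86 + 129 + 258 + 473 + 946 + 1419 = 3498
Since 3498 > 2838, 2838 is abundant.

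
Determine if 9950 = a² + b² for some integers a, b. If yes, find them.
Not possible

Factorization: 9950 = 2 × 5^2 × 199
By Fermat: n is sum of two squares iff every prime p ≡ 3 (mod 4) appears to even power.
Prime(s) ≡ 3 (mod 4) with odd exponent: [(199, 1)]
Therefore 9950 cannot be expressed as a² + b².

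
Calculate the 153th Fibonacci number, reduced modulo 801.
88

Matrix identity: Q^n = [[F_(n+1), F_n], [F_n, F_(n-1)]] with Q = [[1,1],[1,0]].
n = 153 = 10011001₂. Square-and-multiply, entries mod 801:
Q^1 = [[1,1],[1,0]]
Q^2 = (Q^1)² = [[2,1],[1,1]]
Q^4 = (Q^2)² = [[5,3],[3,2]]
Q^9 = (Q^4)²·Q = [[55,34],[34,21]]
Q^19 = (Q^9)²·Q = [[357,176],[176,181]]
Q^38 = (Q^19)² = [[628,170],[170,458]]
Q^76 = (Q^38)² = [[356,390],[390,767]]
Q^153 = (Q^76)²·Q = [[712,88],[88,624]]
F_153 mod 801 = Q^153[0][1] = 88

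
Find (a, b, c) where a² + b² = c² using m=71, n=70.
(141, 9940, 9941)

Euclid's formula: a = m² - n², b = 2mn, c = m² + n²
m = 71, n = 70
a = 71² - 70² = 5041 - 4900 = 141
b = 2 × 71 × 70 = 9940
c = 71² + 70² = 5041 + 4900 = 9941
Verification: 141² + 9940² = 19881 + 98803600 = 98823481 = 9941² ✓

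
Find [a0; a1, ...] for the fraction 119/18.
[6; 1, 1, 1, 1, 3]

Euclidean algorithm steps:
119 = 6 × 18 + 11
18 = 1 × 11 + 7
11 = 1 × 7 + 4
7 = 1 × 4 + 3
4 = 1 × 3 + 1
3 = 3 × 1 + 0
Continued fraction: [6; 1, 1, 1, 1, 3]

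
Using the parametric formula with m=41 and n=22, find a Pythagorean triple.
(1197, 1804, 2165)

Euclid's formula: a = m² - n², b = 2mn, c = m² + n²
m = 41, n = 22
a = 41² - 22² = 1681 - 484 = 1197
b = 2 × 41 × 22 = 1804
c = 41² + 22² = 1681 + 484 = 2165
Verification: 1197² + 1804² = 1432809 + 3254416 = 4687225 = 2165² ✓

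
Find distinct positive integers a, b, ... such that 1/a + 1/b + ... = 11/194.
1/18 + 1/873

Greedy algorithm:
11/194: ceiling(194/11) = 18, use 1/18
1/873: ceiling(873/1) = 873, use 1/873
Result: 11/194 = 1/18 + 1/873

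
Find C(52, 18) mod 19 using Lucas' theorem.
0

Using Lucas' theorem:
Write n=52 and k=18 in base 19:
n in base 19: [2, 14]
k in base 19: [0, 18]
C(52,18) mod 19 = ∏ C(n_i, k_i) mod 19
Digit binomials (mod 19): C(2,0) = 1; C(14,18) = 0 (k_i > n_i)
Product: 1 × 0 = 0 ≡ 0 (mod 19)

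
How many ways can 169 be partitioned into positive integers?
250438925115

p(n) counts ways to write n as a sum of positive integers (order ignored).
Euler's pentagonal recurrence: p(k) = p(k-1) + p(k-2) - p(k-5) - p(k-7) + p(k-12) + p(k-15) - ... (offsets j(3j∓1)/2, signs ++--, p(0)=1, p(<0)=0).
DP table for k = 0..168: p(0)=1, p(1)=1, p(2)=2, p(3)=3, p(4)=5, p(5)=7, p(6)=11, p(7)=15, p(8)=22, p(9)=30, p(10)=42, p(11)=56, p(12)=77, p(13)=101, p(14)=135, p(15)=176, p(16)=231, p(17)=297, p(18)=385, p(19)=490, p(20)=627, p(21)=792, p(22)=1002, p(23)=1255, p(24)=1575, p(25)=1958, p(26)=2436, p(27)=3010, p(28)=3718, p(29)=4565, p(30)=5604, p(31)=6842, p(32)=8349, p(33)=10143, p(34)=12310, p(35)=14883, p(36)=17977, p(37)=21637, p(38)=26015, p(39)=31185, p(40)=37338, p(41)=44583, p(42)=53174, p(43)=63261, p(44)=75175, p(45)=89134, p(46)=105558, p(47)=124754, p(48)=147273, p(49)=173525, p(50)=204226, p(51)=239943, p(52)=281589, p(53)=329931, p(54)=386155, p(55)=451276, p(56)=526823, p(57)=614154, p(58)=715220, p(59)=831820, p(60)=966467, p(61)=1121505, p(62)=1300156, p(63)=1505499, p(64)=1741630, p(65)=2012558, p(66)=2323520, p(67)=2679689, p(68)=3087735, p(69)=3554345, p(70)=4087968, p(71)=4697205, p(72)=5392783, p(73)=6185689, p(74)=7089500, p(75)=8118264, p(76)=9289091, p(77)=10619863, p(78)=12132164, p(79)=13848650, p(80)=15796476, p(81)=18004327, p(82)=20506255, p(83)=23338469, p(84)=26543660, p(85)=30167357, p(86)=34262962, p(87)=38887673, p(88)=44108109, p(89)=49995925, p(90)=56634173, p(91)=64112359, p(92)=72533807, p(93)=82010177, p(94)=92669720, p(95)=104651419, p(96)=118114304, p(97)=133230930, p(98)=150198136, p(99)=169229875, p(100)=190569292, p(101)=214481126, p(102)=241265379, p(103)=271248950, p(104)=304801365, p(105)=342325709, p(106)=384276336, p(107)=431149389, p(108)=483502844, p(109)=541946240, p(110)=607163746, p(111)=679903203, p(112)=761002156, p(113)=851376628, p(114)=952050665, p(115)=1064144451, p(116)=1188908248, p(117)=1327710076, p(118)=1482074143, p(119)=1653668665, p(120)=1844349560, p(121)=2056148051, p(122)=2291320912, p(123)=2552338241, p(124)=2841940500, p(125)=3163127352, p(126)=3519222692, p(127)=3913864295, p(128)=4351078600, p(129)=4835271870, p(130)=5371315400, p(131)=5964539504, p(132)=6620830889, p(133)=7346629512, p(134)=8149040695, p(135)=9035836076, p(136)=10015581680, p(137)=11097645016, p(138)=12292341831, p(139)=13610949895, p(140)=15065878135, p(141)=16670689208, p(142)=18440293320, p(143)=20390982757, p(144)=22540654445, p(145)=24908858009, p(146)=27517052599, p(147)=30388671978, p(148)=33549419497, p(149)=37027355200, p(150)=40853235313, p(151)=45060624582, p(152)=49686288421, p(153)=54770336324, p(154)=60356673280, p(155)=66493182097, p(156)=73232243759, p(157)=80630964769, p(158)=88751778802, p(159)=97662728555, p(160)=107438159466, p(161)=118159068427, p(162)=129913904637, p(163)=142798995930, p(164)=156919475295, p(165)=172389800255, p(166)=189334822579, p(167)=207890420102, p(168)=228204732751.
Final step: p(169) = p(168) + p(167) - p(164) - p(162) + p(157) + p(154) - p(147) - p(143) + p(134) + p(129) - p(118) - p(112) + p(99) + p(92) - p(77) - p(69) + p(52) + p(43) - p(24) - p(14)
= 228204732751 + 207890420102 - 156919475295 - 129913904637 + 80630964769 + 60356673280 - 30388671978 - 20390982757 + 8149040695 + 4835271870 - 1482074143 - 761002156 + 169229875 + 72533807 - 10619863 - 3554345 + 281589 + 63261 - 1575 - 135
= 250438925115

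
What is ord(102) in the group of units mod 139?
138

139 is prime, so ord(102) divides φ(139) = 138.
Divisors of 138: 1, 2, 3, 6, 23, 46, 69, 138.
Repeated squaring: 102^1 ≡ 102, 102^2 ≡ 118, 102^4 ≡ 24, 102^8 ≡ 20, 102^16 ≡ 122, 102^32 ≡ 11, 102^64 ≡ 121, 102^128 ≡ 46 (mod 139).
Test 102^d mod 139 for each divisor d in increasing order:
102^1 ≡ 102
102^2 ≡ 118
102^3 = 102^2·102^1 ≡ 82
102^6 = 102^4·102^2 ≡ 52
102^23 = 102^16·102^4·102^2·102^1 ≡ 43
102^46 = 102^32·102^8·102^4·102^2 ≡ 42
102^69 = 102^64·102^4·102^1 ≡ 138
102^138 = 102^128·102^8·102^2 ≡ 1  ← first divisor giving 1
The order is 138.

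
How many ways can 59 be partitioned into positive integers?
831820

p(n) counts ways to write n as a sum of positive integers (order ignored).
Euler's pentagonal recurrence: p(k) = p(k-1) + p(k-2) - p(k-5) - p(k-7) + p(k-12) + p(k-15) - ... (offsets j(3j∓1)/2, signs ++--, p(0)=1, p(<0)=0).
DP table for k = 0..58: p(0)=1, p(1)=1, p(2)=2, p(3)=3, p(4)=5, p(5)=7, p(6)=11, p(7)=15, p(8)=22, p(9)=30, p(10)=42, p(11)=56, p(12)=77, p(13)=101, p(14)=135, p(15)=176, p(16)=231, p(17)=297, p(18)=385, p(19)=490, p(20)=627, p(21)=792, p(22)=1002, p(23)=1255, p(24)=1575, p(25)=1958, p(26)=2436, p(27)=3010, p(28)=3718, p(29)=4565, p(30)=5604, p(31)=6842, p(32)=8349, p(33)=10143, p(34)=12310, p(35)=14883, p(36)=17977, p(37)=21637, p(38)=26015, p(39)=31185, p(40)=37338, p(41)=44583, p(42)=53174, p(43)=63261, p(44)=75175, p(45)=89134, p(46)=105558, p(47)=124754, p(48)=147273, p(49)=173525, p(50)=204226, p(51)=239943, p(52)=281589, p(53)=329931, p(54)=386155, p(55)=451276, p(56)=526823, p(57)=614154, p(58)=715220.
Final step: p(59) = p(58) + p(57) - p(54) - p(52) + p(47) + p(44) - p(37) - p(33) + p(24) + p(19) - p(8) - p(2)
= 715220 + 614154 - 386155 - 281589 + 124754 + 75175 - 21637 - 10143 + 1575 + 490 - 22 - 2
= 831820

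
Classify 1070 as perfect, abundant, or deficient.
deficient

Proper divisors of 1070: sum = 1 + 2 + 5 + 10 + 107 + 214 + 535 = 874
Since 874 < 1070, 1070 is deficient.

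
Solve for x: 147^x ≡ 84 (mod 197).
21

Baby-step giant-step with step n = ⌈√197⌉ = 15.
Baby steps 147^j mod 197 (j:value) for j=0..14: 0:1, 1:147, 2:136, 3:95, 4:175, 5:115, 6:160, 7:77, 8:90, 9:31, 10:26, 11:79, 12:187, 13:106, 14:19.
Giant-step multiplier: 147^(-15) ≡ 147^(196-15) = 147^181 ≡ 152 (mod 197).
Giant steps γ_i = 84·152^i mod 197: γ_0=84, γ_1=160 (in table at j=6).
x = i·n + j = 1·15 + 6 = 21.
Check: 147^21 ≡ 84 (mod 197).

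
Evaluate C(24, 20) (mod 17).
1

Using Lucas' theorem:
Write n=24 and k=20 in base 17:
n in base 17: [1, 7]
k in base 17: [1, 3]
C(24,20) mod 17 = ∏ C(n_i, k_i) mod 17
Digit binomials (mod 17): C(1,1) = 1; C(7,3) = 35 ≡ 1
Product: 1 × 1 = 1 ≡ 1 (mod 17)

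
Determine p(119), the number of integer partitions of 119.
1653668665

p(n) counts ways to write n as a sum of positive integers (order ignored).
Euler's pentagonal recurrence: p(k) = p(k-1) + p(k-2) - p(k-5) - p(k-7) + p(k-12) + p(k-15) - ... (offsets j(3j∓1)/2, signs ++--, p(0)=1, p(<0)=0).
DP table for k = 0..118: p(0)=1, p(1)=1, p(2)=2, p(3)=3, p(4)=5, p(5)=7, p(6)=11, p(7)=15, p(8)=22, p(9)=30, p(10)=42, p(11)=56, p(12)=77, p(13)=101, p(14)=135, p(15)=176, p(16)=231, p(17)=297, p(18)=385, p(19)=490, p(20)=627, p(21)=792, p(22)=1002, p(23)=1255, p(24)=1575, p(25)=1958, p(26)=2436, p(27)=3010, p(28)=3718, p(29)=4565, p(30)=5604, p(31)=6842, p(32)=8349, p(33)=10143, p(34)=12310, p(35)=14883, p(36)=17977, p(37)=21637, p(38)=26015, p(39)=31185, p(40)=37338, p(41)=44583, p(42)=53174, p(43)=63261, p(44)=75175, p(45)=89134, p(46)=105558, p(47)=124754, p(48)=147273, p(49)=173525, p(50)=204226, p(51)=239943, p(52)=281589, p(53)=329931, p(54)=386155, p(55)=451276, p(56)=526823, p(57)=614154, p(58)=715220, p(59)=831820, p(60)=966467, p(61)=1121505, p(62)=1300156, p(63)=1505499, p(64)=1741630, p(65)=2012558, p(66)=2323520, p(67)=2679689, p(68)=3087735, p(69)=3554345, p(70)=4087968, p(71)=4697205, p(72)=5392783, p(73)=6185689, p(74)=7089500, p(75)=8118264, p(76)=9289091, p(77)=10619863, p(78)=12132164, p(79)=13848650, p(80)=15796476, p(81)=18004327, p(82)=20506255, p(83)=23338469, p(84)=26543660, p(85)=30167357, p(86)=34262962, p(87)=38887673, p(88)=44108109, p(89)=49995925, p(90)=56634173, p(91)=64112359, p(92)=72533807, p(93)=82010177, p(94)=92669720, p(95)=104651419, p(96)=118114304, p(97)=133230930, p(98)=150198136, p(99)=169229875, p(100)=190569292, p(101)=214481126, p(102)=241265379, p(103)=271248950, p(104)=304801365, p(105)=342325709, p(106)=384276336, p(107)=431149389, p(108)=483502844, p(109)=541946240, p(110)=607163746, p(111)=679903203, p(112)=761002156, p(113)=851376628, p(114)=952050665, p(115)=1064144451, p(116)=1188908248, p(117)=1327710076, p(118)=1482074143.
Final step: p(119) = p(118) + p(117) - p(114) - p(112) + p(107) + p(104) - p(97) - p(93) + p(84) + p(79) - p(68) - p(62) + p(49) + p(42) - p(27) - p(19) + p(2)
= 1482074143 + 1327710076 - 952050665 - 761002156 + 431149389 + 304801365 - 133230930 - 82010177 + 26543660 + 13848650 - 3087735 - 1300156 + 173525 + 53174 - 3010 - 490 + 2
= 1653668665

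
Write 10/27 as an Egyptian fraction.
1/3 + 1/27

Greedy algorithm:
10/27: ceiling(27/10) = 3, use 1/3
1/27: ceiling(27/1) = 27, use 1/27
Result: 10/27 = 1/3 + 1/27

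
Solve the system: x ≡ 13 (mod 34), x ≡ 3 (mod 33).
795

Using Chinese Remainder Theorem:
M = 34 × 33 = 1122
M1 = 33, M2 = 34
y1 = 33^(-1) mod 34 = 33
y2 = 34^(-1) mod 33 = 1
x = (13×33×33 + 3×34×1) mod 1122 = 795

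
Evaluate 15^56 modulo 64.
1

Repeated squaring. Binary of 56 = 111000.
15^1 ≡ 15 (mod 64); 15^2 ≡ 33 (mod 64); 15^4 ≡ 1 (mod 64); 15^8 ≡ 1 (mod 64); 15^16 ≡ 1 (mod 64); 15^32 ≡ 1 (mod 64)
15^56 = 15^8 × 15^16 × 15^32 ≡ 1 (mod 64)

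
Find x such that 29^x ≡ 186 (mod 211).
171

Baby-step giant-step with step n = ⌈√211⌉ = 15.
Baby steps 29^j mod 211 (j:value) for j=0..14: 0:1, 1:29, 2:208, 3:124, 4:9, 5:50, 6:184, 7:61, 8:81, 9:28, 10:179, 11:127, 12:96, 13:41, 14:134.
Giant-step multiplier: 29^(-15) ≡ 29^(210-15) = 29^195 ≡ 12 (mod 211).
Giant steps γ_i = 186·12^i mod 211: γ_0=186, γ_1=122, γ_2=198, γ_3=55, γ_4=27, γ_5=113, γ_6=90, γ_7=25, γ_8=89, γ_9=13, γ_10=156, γ_11=184 (in table at j=6).
x = i·n + j = 11·15 + 6 = 171.
Check: 29^171 ≡ 186 (mod 211).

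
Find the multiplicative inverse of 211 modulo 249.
190

gcd(211, 249) = 1, so the inverse exists.
Extended Euclidean algorithm on (249, 211):
249 = 1 × 211 + 38  ⟹  38 = (1)·249 + (-1)·211
211 = 5 × 38 + 21  ⟹  21 = (-5)·249 + (6)·211
38 = 1 × 21 + 17  ⟹  17 = (6)·249 + (-7)·211
21 = 1 × 17 + 4  ⟹  4 = (-11)·249 + (13)·211
17 = 4 × 4 + 1  ⟹  1 = (50)·249 + (-59)·211
So (-59)·211 ≡ 1 (mod 249), i.e. 211^(-1) ≡ -59 ≡ 190 (mod 249).
Check: 211 × 190 = 40090 ≡ 1 (mod 249)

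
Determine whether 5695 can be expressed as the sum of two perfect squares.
Not possible

Factorization: 5695 = 5 × 17 × 67
By Fermat: n is sum of two squares iff every prime p ≡ 3 (mod 4) appears to even power.
Prime(s) ≡ 3 (mod 4) with odd exponent: [(67, 1)]
Therefore 5695 cannot be expressed as a² + b².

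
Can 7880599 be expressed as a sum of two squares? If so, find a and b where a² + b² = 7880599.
Not possible

Factorization: 7880599 = 199^3
By Fermat: n is sum of two squares iff every prime p ≡ 3 (mod 4) appears to even power.
Prime(s) ≡ 3 (mod 4) with odd exponent: [(199, 3)]
Therefore 7880599 cannot be expressed as a² + b².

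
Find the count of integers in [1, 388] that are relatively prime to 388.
192

388 = 2^2 × 97
φ(n) = n × ∏(1 - 1/p) for each prime p dividing n
φ(388) = 388 × (1 - 1/2) × (1 - 1/97) = 192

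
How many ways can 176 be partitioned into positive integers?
476715857290

p(n) counts ways to write n as a sum of positive integers (order ignored).
Euler's pentagonal recurrence: p(k) = p(k-1) + p(k-2) - p(k-5) - p(k-7) + p(k-12) + p(k-15) - ... (offsets j(3j∓1)/2, signs ++--, p(0)=1, p(<0)=0).
DP table for k = 0..175: p(0)=1, p(1)=1, p(2)=2, p(3)=3, p(4)=5, p(5)=7, p(6)=11, p(7)=15, p(8)=22, p(9)=30, p(10)=42, p(11)=56, p(12)=77, p(13)=101, p(14)=135, p(15)=176, p(16)=231, p(17)=297, p(18)=385, p(19)=490, p(20)=627, p(21)=792, p(22)=1002, p(23)=1255, p(24)=1575, p(25)=1958, p(26)=2436, p(27)=3010, p(28)=3718, p(29)=4565, p(30)=5604, p(31)=6842, p(32)=8349, p(33)=10143, p(34)=12310, p(35)=14883, p(36)=17977, p(37)=21637, p(38)=26015, p(39)=31185, p(40)=37338, p(41)=44583, p(42)=53174, p(43)=63261, p(44)=75175, p(45)=89134, p(46)=105558, p(47)=124754, p(48)=147273, p(49)=173525, p(50)=204226, p(51)=239943, p(52)=281589, p(53)=329931, p(54)=386155, p(55)=451276, p(56)=526823, p(57)=614154, p(58)=715220, p(59)=831820, p(60)=966467, p(61)=1121505, p(62)=1300156, p(63)=1505499, p(64)=1741630, p(65)=2012558, p(66)=2323520, p(67)=2679689, p(68)=3087735, p(69)=3554345, p(70)=4087968, p(71)=4697205, p(72)=5392783, p(73)=6185689, p(74)=7089500, p(75)=8118264, p(76)=9289091, p(77)=10619863, p(78)=12132164, p(79)=13848650, p(80)=15796476, p(81)=18004327, p(82)=20506255, p(83)=23338469, p(84)=26543660, p(85)=30167357, p(86)=34262962, p(87)=38887673, p(88)=44108109, p(89)=49995925, p(90)=56634173, p(91)=64112359, p(92)=72533807, p(93)=82010177, p(94)=92669720, p(95)=104651419, p(96)=118114304, p(97)=133230930, p(98)=150198136, p(99)=169229875, p(100)=190569292, p(101)=214481126, p(102)=241265379, p(103)=271248950, p(104)=304801365, p(105)=342325709, p(106)=384276336, p(107)=431149389, p(108)=483502844, p(109)=541946240, p(110)=607163746, p(111)=679903203, p(112)=761002156, p(113)=851376628, p(114)=952050665, p(115)=1064144451, p(116)=1188908248, p(117)=1327710076, p(118)=1482074143, p(119)=1653668665, p(120)=1844349560, p(121)=2056148051, p(122)=2291320912, p(123)=2552338241, p(124)=2841940500, p(125)=3163127352, p(126)=3519222692, p(127)=3913864295, p(128)=4351078600, p(129)=4835271870, p(130)=5371315400, p(131)=5964539504, p(132)=6620830889, p(133)=7346629512, p(134)=8149040695, p(135)=9035836076, p(136)=10015581680, p(137)=11097645016, p(138)=12292341831, p(139)=13610949895, p(140)=15065878135, p(141)=16670689208, p(142)=18440293320, p(143)=20390982757, p(144)=22540654445, p(145)=24908858009, p(146)=27517052599, p(147)=30388671978, p(148)=33549419497, p(149)=37027355200, p(150)=40853235313, p(151)=45060624582, p(152)=49686288421, p(153)=54770336324, p(154)=60356673280, p(155)=66493182097, p(156)=73232243759, p(157)=80630964769, p(158)=88751778802, p(159)=97662728555, p(160)=107438159466, p(161)=118159068427, p(162)=129913904637, p(163)=142798995930, p(164)=156919475295, p(165)=172389800255, p(166)=189334822579, p(167)=207890420102, p(168)=228204732751, p(169)=250438925115, p(170)=274768617130, p(171)=301384802048, p(172)=330495499613, p(173)=362326859895, p(174)=397125074750, p(175)=435157697830.
Final step: p(176) = p(175) + p(174) - p(171) - p(169) + p(164) + p(161) - p(154) - p(150) + p(141) + p(136) - p(125) - p(119) + p(106) + p(99) - p(84) - p(76) + p(59) + p(50) - p(31) - p(21) + p(0)
= 435157697830 + 397125074750 - 301384802048 - 250438925115 + 156919475295 + 118159068427 - 60356673280 - 40853235313 + 16670689208 + 10015581680 - 3163127352 - 1653668665 + 384276336 + 169229875 - 26543660 - 9289091 + 831820 + 204226 - 6842 - 792 + 1
= 476715857290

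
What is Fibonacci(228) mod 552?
408

Matrix identity: Q^n = [[F_(n+1), F_n], [F_n, F_(n-1)]] with Q = [[1,1],[1,0]].
n = 228 = 11100100₂. Square-and-multiply, entries mod 552:
Q^1 = [[1,1],[1,0]]
Q^3 = (Q^1)²·Q = [[3,2],[2,1]]
Q^7 = (Q^3)²·Q = [[21,13],[13,8]]
Q^14 = (Q^7)² = [[58,377],[377,233]]
Q^28 = (Q^14)² = [[317,411],[411,458]]
Q^57 = (Q^28)²·Q = [[55,34],[34,21]]
Q^114 = (Q^57)² = [[317,376],[376,493]]
Q^228 = (Q^114)² = [[89,408],[408,233]]
F_228 mod 552 = Q^228[0][1] = 408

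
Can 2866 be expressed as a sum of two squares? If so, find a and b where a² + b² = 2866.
29² + 45² (a=29, b=45)

Factorization: 2866 = 2 × 1433
By Fermat: n is sum of two squares iff every prime p ≡ 3 (mod 4) appears to even power.
All primes ≡ 3 (mod 4) appear to even power.
Search a = 0, 1, 2, … for 2866 - a² a perfect square: first hit at a = 29: 2866 - 841 = 2025 = 45².
2866 = 29² + 45² = 841 + 2025 ✓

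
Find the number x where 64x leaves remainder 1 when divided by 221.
38

gcd(64, 221) = 1, so the inverse exists.
Extended Euclidean algorithm on (221, 64):
221 = 3 × 64 + 29  ⟹  29 = (1)·221 + (-3)·64
64 = 2 × 29 + 6  ⟹  6 = (-2)·221 + (7)·64
29 = 4 × 6 + 5  ⟹  5 = (9)·221 + (-31)·64
6 = 1 × 5 + 1  ⟹  1 = (-11)·221 + (38)·64
So (38)·64 ≡ 1 (mod 221), i.e. 64^(-1) ≡ 38 (mod 221).
Check: 64 × 38 = 2432 ≡ 1 (mod 221)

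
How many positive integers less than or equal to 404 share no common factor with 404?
200

404 = 2^2 × 101
φ(n) = n × ∏(1 - 1/p) for each prime p dividing n
φ(404) = 404 × (1 - 1/2) × (1 - 1/101) = 200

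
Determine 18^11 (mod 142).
98

Repeated squaring. Binary of 11 = 1011.
18^1 ≡ 18 (mod 142); 18^2 ≡ 40 (mod 142); 18^4 ≡ 38 (mod 142); 18^8 ≡ 24 (mod 142)
18^11 = 18^1 × 18^2 × 18^8 ≡ 98 (mod 142)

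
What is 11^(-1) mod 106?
29

gcd(11, 106) = 1, so the inverse exists.
Extended Euclidean algorithm on (106, 11):
106 = 9 × 11 + 7  ⟹  7 = (1)·106 + (-9)·11
11 = 1 × 7 + 4  ⟹  4 = (-1)·106 + (10)·11
7 = 1 × 4 + 3  ⟹  3 = (2)·106 + (-19)·11
4 = 1 × 3 + 1  ⟹  1 = (-3)·106 + (29)·11
So (29)·11 ≡ 1 (mod 106), i.e. 11^(-1) ≡ 29 (mod 106).
Check: 11 × 29 = 319 ≡ 1 (mod 106)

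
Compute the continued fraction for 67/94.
[0; 1, 2, 2, 13]

Euclidean algorithm steps:
67 = 0 × 94 + 67
94 = 1 × 67 + 27
67 = 2 × 27 + 13
27 = 2 × 13 + 1
13 = 13 × 1 + 0
Continued fraction: [0; 1, 2, 2, 13]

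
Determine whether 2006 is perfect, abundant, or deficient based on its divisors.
deficient

Proper divisors of 2006: sum = 1 + 2 + 17 + 34 + 59 + 118 + 1003 = 1234
Since 1234 < 2006, 2006 is deficient.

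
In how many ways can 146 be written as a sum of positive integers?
27517052599

p(n) counts ways to write n as a sum of positive integers (order ignored).
Euler's pentagonal recurrence: p(k) = p(k-1) + p(k-2) - p(k-5) - p(k-7) + p(k-12) + p(k-15) - ... (offsets j(3j∓1)/2, signs ++--, p(0)=1, p(<0)=0).
DP table for k = 0..145: p(0)=1, p(1)=1, p(2)=2, p(3)=3, p(4)=5, p(5)=7, p(6)=11, p(7)=15, p(8)=22, p(9)=30, p(10)=42, p(11)=56, p(12)=77, p(13)=101, p(14)=135, p(15)=176, p(16)=231, p(17)=297, p(18)=385, p(19)=490, p(20)=627, p(21)=792, p(22)=1002, p(23)=1255, p(24)=1575, p(25)=1958, p(26)=2436, p(27)=3010, p(28)=3718, p(29)=4565, p(30)=5604, p(31)=6842, p(32)=8349, p(33)=10143, p(34)=12310, p(35)=14883, p(36)=17977, p(37)=21637, p(38)=26015, p(39)=31185, p(40)=37338, p(41)=44583, p(42)=53174, p(43)=63261, p(44)=75175, p(45)=89134, p(46)=105558, p(47)=124754, p(48)=147273, p(49)=173525, p(50)=204226, p(51)=239943, p(52)=281589, p(53)=329931, p(54)=386155, p(55)=451276, p(56)=526823, p(57)=614154, p(58)=715220, p(59)=831820, p(60)=966467, p(61)=1121505, p(62)=1300156, p(63)=1505499, p(64)=1741630, p(65)=2012558, p(66)=2323520, p(67)=2679689, p(68)=3087735, p(69)=3554345, p(70)=4087968, p(71)=4697205, p(72)=5392783, p(73)=6185689, p(74)=7089500, p(75)=8118264, p(76)=9289091, p(77)=10619863, p(78)=12132164, p(79)=13848650, p(80)=15796476, p(81)=18004327, p(82)=20506255, p(83)=23338469, p(84)=26543660, p(85)=30167357, p(86)=34262962, p(87)=38887673, p(88)=44108109, p(89)=49995925, p(90)=56634173, p(91)=64112359, p(92)=72533807, p(93)=82010177, p(94)=92669720, p(95)=104651419, p(96)=118114304, p(97)=133230930, p(98)=150198136, p(99)=169229875, p(100)=190569292, p(101)=214481126, p(102)=241265379, p(103)=271248950, p(104)=304801365, p(105)=342325709, p(106)=384276336, p(107)=431149389, p(108)=483502844, p(109)=541946240, p(110)=607163746, p(111)=679903203, p(112)=761002156, p(113)=851376628, p(114)=952050665, p(115)=1064144451, p(116)=1188908248, p(117)=1327710076, p(118)=1482074143, p(119)=1653668665, p(120)=1844349560, p(121)=2056148051, p(122)=2291320912, p(123)=2552338241, p(124)=2841940500, p(125)=3163127352, p(126)=3519222692, p(127)=3913864295, p(128)=4351078600, p(129)=4835271870, p(130)=5371315400, p(131)=5964539504, p(132)=6620830889, p(133)=7346629512, p(134)=8149040695, p(135)=9035836076, p(136)=10015581680, p(137)=11097645016, p(138)=12292341831, p(139)=13610949895, p(140)=15065878135, p(141)=16670689208, p(142)=18440293320, p(143)=20390982757, p(144)=22540654445, p(145)=24908858009.
Final step: p(146) = p(145) + p(144) - p(141) - p(139) + p(134) + p(131) - p(124) - p(120) + p(111) + p(106) - p(95) - p(89) + p(76) + p(69) - p(54) - p(46) + p(29) + p(20) - p(1)
= 24908858009 + 22540654445 - 16670689208 - 13610949895 + 8149040695 + 5964539504 - 2841940500 - 1844349560 + 679903203 + 384276336 - 104651419 - 49995925 + 9289091 + 3554345 - 386155 - 105558 + 4565 + 627 - 1
= 27517052599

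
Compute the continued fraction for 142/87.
[1; 1, 1, 1, 2, 1, 1, 4]

Euclidean algorithm steps:
142 = 1 × 87 + 55
87 = 1 × 55 + 32
55 = 1 × 32 + 23
32 = 1 × 23 + 9
23 = 2 × 9 + 5
9 = 1 × 5 + 4
5 = 1 × 4 + 1
4 = 4 × 1 + 0
Continued fraction: [1; 1, 1, 1, 2, 1, 1, 4]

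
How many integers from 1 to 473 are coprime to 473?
420

473 = 11 × 43
φ(n) = n × ∏(1 - 1/p) for each prime p dividing n
φ(473) = 473 × (1 - 1/11) × (1 - 1/43) = 420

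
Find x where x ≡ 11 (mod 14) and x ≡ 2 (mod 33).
431

Using Chinese Remainder Theorem:
M = 14 × 33 = 462
M1 = 33, M2 = 14
y1 = 33^(-1) mod 14 = 3
y2 = 14^(-1) mod 33 = 26
x = (11×33×3 + 2×14×26) mod 462 = 431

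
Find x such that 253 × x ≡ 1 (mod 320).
277

gcd(253, 320) = 1, so the inverse exists.
Extended Euclidean algorithm on (320, 253):
320 = 1 × 253 + 67  ⟹  67 = (1)·320 + (-1)·253
253 = 3 × 67 + 52  ⟹  52 = (-3)·320 + (4)·253
67 = 1 × 52 + 15  ⟹  15 = (4)·320 + (-5)·253
52 = 3 × 15 + 7  ⟹  7 = (-15)·320 + (19)·253
15 = 2 × 7 + 1  ⟹  1 = (34)·320 + (-43)·253
So (-43)·253 ≡ 1 (mod 320), i.e. 253^(-1) ≡ -43 ≡ 277 (mod 320).
Check: 253 × 277 = 70081 ≡ 1 (mod 320)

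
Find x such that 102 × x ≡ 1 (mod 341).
224

gcd(102, 341) = 1, so the inverse exists.
Extended Euclidean algorithm on (341, 102):
341 = 3 × 102 + 35  ⟹  35 = (1)·341 + (-3)·102
102 = 2 × 35 + 32  ⟹  32 = (-2)·341 + (7)·102
35 = 1 × 32 + 3  ⟹  3 = (3)·341 + (-10)·102
32 = 10 × 3 + 2  ⟹  2 = (-32)·341 + (107)·102
3 = 1 × 2 + 1  ⟹  1 = (35)·341 + (-117)·102
So (-117)·102 ≡ 1 (mod 341), i.e. 102^(-1) ≡ -117 ≡ 224 (mod 341).
Check: 102 × 224 = 22848 ≡ 1 (mod 341)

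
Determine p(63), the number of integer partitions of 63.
1505499

p(n) counts ways to write n as a sum of positive integers (order ignored).
Euler's pentagonal recurrence: p(k) = p(k-1) + p(k-2) - p(k-5) - p(k-7) + p(k-12) + p(k-15) - ... (offsets j(3j∓1)/2, signs ++--, p(0)=1, p(<0)=0).
DP table for k = 0..62: p(0)=1, p(1)=1, p(2)=2, p(3)=3, p(4)=5, p(5)=7, p(6)=11, p(7)=15, p(8)=22, p(9)=30, p(10)=42, p(11)=56, p(12)=77, p(13)=101, p(14)=135, p(15)=176, p(16)=231, p(17)=297, p(18)=385, p(19)=490, p(20)=627, p(21)=792, p(22)=1002, p(23)=1255, p(24)=1575, p(25)=1958, p(26)=2436, p(27)=3010, p(28)=3718, p(29)=4565, p(30)=5604, p(31)=6842, p(32)=8349, p(33)=10143, p(34)=12310, p(35)=14883, p(36)=17977, p(37)=21637, p(38)=26015, p(39)=31185, p(40)=37338, p(41)=44583, p(42)=53174, p(43)=63261, p(44)=75175, p(45)=89134, p(46)=105558, p(47)=124754, p(48)=147273, p(49)=173525, p(50)=204226, p(51)=239943, p(52)=281589, p(53)=329931, p(54)=386155, p(55)=451276, p(56)=526823, p(57)=614154, p(58)=715220, p(59)=831820, p(60)=966467, p(61)=1121505, p(62)=1300156.
Final step: p(63) = p(62) + p(61) - p(58) - p(56) + p(51) + p(48) - p(41) - p(37) + p(28) + p(23) - p(12) - p(6)
= 1300156 + 1121505 - 715220 - 526823 + 239943 + 147273 - 44583 - 21637 + 3718 + 1255 - 77 - 11
= 1505499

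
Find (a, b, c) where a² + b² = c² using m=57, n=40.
(1649, 4560, 4849)

Euclid's formula: a = m² - n², b = 2mn, c = m² + n²
m = 57, n = 40
a = 57² - 40² = 3249 - 1600 = 1649
b = 2 × 57 × 40 = 4560
c = 57² + 40² = 3249 + 1600 = 4849
Verification: 1649² + 4560² = 2719201 + 20793600 = 23512801 = 4849² ✓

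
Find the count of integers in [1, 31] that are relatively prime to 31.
30

31 = 31
φ(n) = n × ∏(1 - 1/p) for each prime p dividing n
φ(31) = 31 × (1 - 1/31) = 30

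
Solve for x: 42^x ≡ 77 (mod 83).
50

Baby-step giant-step with step n = ⌈√83⌉ = 10.
Baby steps 42^j mod 83 (j:value) for j=0..9: 0:1, 1:42, 2:21, 3:52, 4:26, 5:13, 6:48, 7:24, 8:12, 9:6.
Giant-step multiplier: 42^(-10) ≡ 42^(82-10) = 42^72 ≡ 28 (mod 83).
Giant steps γ_i = 77·28^i mod 83: γ_0=77, γ_1=81, γ_2=27, γ_3=9, γ_4=3, γ_5=1 (in table at j=0).
x = i·n + j = 5·10 + 0 = 50.
Check: 42^50 ≡ 77 (mod 83).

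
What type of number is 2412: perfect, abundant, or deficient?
abundant

Proper divisors of 2412: sum = 1 + 2 + 3 + 4 + 6 + 9 + 12 + 18 + ... + 402 + 603 + 804 + 1206 (17 divisors) = 3776
Since 3776 > 2412, 2412 is abundant.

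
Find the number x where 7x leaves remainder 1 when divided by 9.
4

gcd(7, 9) = 1, so the inverse exists.
Extended Euclidean algorithm on (9, 7):
9 = 1 × 7 + 2  ⟹  2 = (1)·9 + (-1)·7
7 = 3 × 2 + 1  ⟹  1 = (-3)·9 + (4)·7
So (4)·7 ≡ 1 (mod 9), i.e. 7^(-1) ≡ 4 (mod 9).
Check: 7 × 4 = 28 ≡ 1 (mod 9)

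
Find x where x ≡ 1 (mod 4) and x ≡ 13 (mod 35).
13

Using Chinese Remainder Theorem:
M = 4 × 35 = 140
M1 = 35, M2 = 4
y1 = 35^(-1) mod 4 = 3
y2 = 4^(-1) mod 35 = 9
x = (1×35×3 + 13×4×9) mod 140 = 13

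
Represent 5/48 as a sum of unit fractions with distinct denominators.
1/10 + 1/240

Greedy algorithm:
5/48: ceiling(48/5) = 10, use 1/10
1/240: ceiling(240/1) = 240, use 1/240
Result: 5/48 = 1/10 + 1/240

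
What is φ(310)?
120

310 = 2 × 5 × 31
φ(n) = n × ∏(1 - 1/p) for each prime p dividing n
φ(310) = 310 × (1 - 1/2) × (1 - 1/5) × (1 - 1/31) = 120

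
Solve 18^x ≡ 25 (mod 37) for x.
26

Baby-step giant-step with step n = ⌈√37⌉ = 7.
Baby steps 18^j mod 37 (j:value) for j=0..6: 0:1, 1:18, 2:28, 3:23, 4:7, 5:15, 6:11.
Giant-step multiplier: 18^(-7) ≡ 18^(36-7) = 18^29 ≡ 20 (mod 37).
Giant steps γ_i = 25·20^i mod 37: γ_0=25, γ_1=19, γ_2=10, γ_3=15 (in table at j=5).
x = i·n + j = 3·7 + 5 = 26.
Check: 18^26 ≡ 25 (mod 37).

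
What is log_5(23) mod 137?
47

Baby-step giant-step with step n = ⌈√137⌉ = 12.
Baby steps 5^j mod 137 (j:value) for j=0..11: 0:1, 1:5, 2:25, 3:125, 4:77, 5:111, 6:7, 7:35, 8:38, 9:53, 10:128, 11:92.
Giant-step multiplier: 5^(-12) ≡ 5^(136-12) = 5^124 ≡ 14 (mod 137).
Giant steps γ_i = 23·14^i mod 137: γ_0=23, γ_1=48, γ_2=124, γ_3=92 (in table at j=11).
x = i·n + j = 3·12 + 11 = 47.
Check: 5^47 ≡ 23 (mod 137).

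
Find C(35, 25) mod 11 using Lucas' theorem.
0

Using Lucas' theorem:
Write n=35 and k=25 in base 11:
n in base 11: [3, 2]
k in base 11: [2, 3]
C(35,25) mod 11 = ∏ C(n_i, k_i) mod 11
Digit binomials (mod 11): C(3,2) = 3; C(2,3) = 0 (k_i > n_i)
Product: 3 × 0 = 0 ≡ 0 (mod 11)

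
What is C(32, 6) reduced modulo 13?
1

Using Lucas' theorem:
Write n=32 and k=6 in base 13:
n in base 13: [2, 6]
k in base 13: [0, 6]
C(32,6) mod 13 = ∏ C(n_i, k_i) mod 13
Digit binomials (mod 13): C(2,0) = 1; C(6,6) = 1
Product: 1 × 1 = 1 ≡ 1 (mod 13)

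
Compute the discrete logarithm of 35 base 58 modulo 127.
44

Baby-step giant-step with step n = ⌈√127⌉ = 12.
Baby steps 58^j mod 127 (j:value) for j=0..11: 0:1, 1:58, 2:62, 3:40, 4:34, 5:67, 6:76, 7:90, 8:13, 9:119, 10:44, 11:12.
Giant-step multiplier: 58^(-12) ≡ 58^(126-12) = 58^114 ≡ 25 (mod 127).
Giant steps γ_i = 35·25^i mod 127: γ_0=35, γ_1=113, γ_2=31, γ_3=13 (in table at j=8).
x = i·n + j = 3·12 + 8 = 44.
Check: 58^44 ≡ 35 (mod 127).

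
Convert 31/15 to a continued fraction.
[2; 15]

Euclidean algorithm steps:
31 = 2 × 15 + 1
15 = 15 × 1 + 0
Continued fraction: [2; 15]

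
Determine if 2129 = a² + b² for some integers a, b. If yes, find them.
23² + 40² (a=23, b=40)

Factorization: 2129 = 2129
By Fermat: n is sum of two squares iff every prime p ≡ 3 (mod 4) appears to even power.
All primes ≡ 3 (mod 4) appear to even power.
Search a = 0, 1, 2, … for 2129 - a² a perfect square: first hit at a = 23: 2129 - 529 = 1600 = 40².
2129 = 23² + 40² = 529 + 1600 ✓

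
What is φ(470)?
184

470 = 2 × 5 × 47
φ(n) = n × ∏(1 - 1/p) for each prime p dividing n
φ(470) = 470 × (1 - 1/2) × (1 - 1/5) × (1 - 1/47) = 184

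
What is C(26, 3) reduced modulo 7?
3

Using Lucas' theorem:
Write n=26 and k=3 in base 7:
n in base 7: [3, 5]
k in base 7: [0, 3]
C(26,3) mod 7 = ∏ C(n_i, k_i) mod 7
Digit binomials (mod 7): C(3,0) = 1; C(5,3) = 10 ≡ 3
Product: 1 × 3 = 3 ≡ 3 (mod 7)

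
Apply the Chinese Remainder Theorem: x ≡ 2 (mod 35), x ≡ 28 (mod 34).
912

Using Chinese Remainder Theorem:
M = 35 × 34 = 1190
M1 = 34, M2 = 35
y1 = 34^(-1) mod 35 = 34
y2 = 35^(-1) mod 34 = 1
x = (2×34×34 + 28×35×1) mod 1190 = 912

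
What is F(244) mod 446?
371

Matrix identity: Q^n = [[F_(n+1), F_n], [F_n, F_(n-1)]] with Q = [[1,1],[1,0]].
n = 244 = 11110100₂. Square-and-multiply, entries mod 446:
Q^1 = [[1,1],[1,0]]
Q^3 = (Q^1)²·Q = [[3,2],[2,1]]
Q^7 = (Q^3)²·Q = [[21,13],[13,8]]
Q^15 = (Q^7)²·Q = [[95,164],[164,377]]
Q^30 = (Q^15)² = [[241,250],[250,437]]
Q^61 = (Q^30)²·Q = [[181,161],[161,20]]
Q^122 = (Q^61)² = [[256,249],[249,7]]
Q^244 = (Q^122)² = [[427,371],[371,56]]
F_244 mod 446 = Q^244[0][1] = 371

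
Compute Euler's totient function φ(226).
112

226 = 2 × 113
φ(n) = n × ∏(1 - 1/p) for each prime p dividing n
φ(226) = 226 × (1 - 1/2) × (1 - 1/113) = 112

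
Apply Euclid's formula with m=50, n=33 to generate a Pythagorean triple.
(1411, 3300, 3589)

Euclid's formula: a = m² - n², b = 2mn, c = m² + n²
m = 50, n = 33
a = 50² - 33² = 2500 - 1089 = 1411
b = 2 × 50 × 33 = 3300
c = 50² + 33² = 2500 + 1089 = 3589
Verification: 1411² + 3300² = 1990921 + 10890000 = 12880921 = 3589² ✓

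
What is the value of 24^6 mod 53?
28

Repeated squaring. Binary of 6 = 110.
24^1 ≡ 24 (mod 53); 24^2 ≡ 46 (mod 53); 24^4 ≡ 49 (mod 53)
24^6 = 24^2 × 24^4 ≡ 28 (mod 53)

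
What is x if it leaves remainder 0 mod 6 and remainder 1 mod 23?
24

Using Chinese Remainder Theorem:
M = 6 × 23 = 138
M1 = 23, M2 = 6
y1 = 23^(-1) mod 6 = 5
y2 = 6^(-1) mod 23 = 4
x = (0×23×5 + 1×6×4) mod 138 = 24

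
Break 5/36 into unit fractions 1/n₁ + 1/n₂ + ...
1/8 + 1/72

Greedy algorithm:
5/36: ceiling(36/5) = 8, use 1/8
1/72: ceiling(72/1) = 72, use 1/72
Result: 5/36 = 1/8 + 1/72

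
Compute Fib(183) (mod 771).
571

Matrix identity: Q^n = [[F_(n+1), F_n], [F_n, F_(n-1)]] with Q = [[1,1],[1,0]].
n = 183 = 10110111₂. Square-and-multiply, entries mod 771:
Q^1 = [[1,1],[1,0]]
Q^2 = (Q^1)² = [[2,1],[1,1]]
Q^5 = (Q^2)²·Q = [[8,5],[5,3]]
Q^11 = (Q^5)²·Q = [[144,89],[89,55]]
Q^22 = (Q^11)² = [[130,749],[749,152]]
Q^45 = (Q^22)²·Q = [[386,422],[422,735]]
Q^91 = (Q^45)²·Q = [[615,176],[176,439]]
Q^183 = (Q^91)²·Q = [[264,571],[571,464]]
F_183 mod 771 = Q^183[0][1] = 571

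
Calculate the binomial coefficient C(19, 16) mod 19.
0

Using Lucas' theorem:
Write n=19 and k=16 in base 19:
n in base 19: [1, 0]
k in base 19: [0, 16]
C(19,16) mod 19 = ∏ C(n_i, k_i) mod 19
Digit binomials (mod 19): C(1,0) = 1; C(0,16) = 0 (k_i > n_i)
Product: 1 × 0 = 0 ≡ 0 (mod 19)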